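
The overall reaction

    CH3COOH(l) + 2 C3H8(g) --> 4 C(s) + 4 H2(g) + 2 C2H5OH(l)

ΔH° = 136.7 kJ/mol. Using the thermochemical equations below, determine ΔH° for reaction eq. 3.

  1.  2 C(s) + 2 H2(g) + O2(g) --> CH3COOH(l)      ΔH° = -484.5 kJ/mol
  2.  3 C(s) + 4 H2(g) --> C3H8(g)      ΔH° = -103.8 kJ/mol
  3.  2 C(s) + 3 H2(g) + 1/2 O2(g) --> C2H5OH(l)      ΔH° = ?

ΔH° = -277.7 kJ/mol

eq. 1 reversed: +484.5 kJ/mol
eq. 2 reversed and × 2: (-2)·(-103.8) = +207.6 kJ/mol
eq. 3 × 2: contributes 2·x
+136.7 = (+484.5) + (+207.6) + 2·x
x = (+136.7 − (+692.1)) / (2) = -277.7 kJ/mol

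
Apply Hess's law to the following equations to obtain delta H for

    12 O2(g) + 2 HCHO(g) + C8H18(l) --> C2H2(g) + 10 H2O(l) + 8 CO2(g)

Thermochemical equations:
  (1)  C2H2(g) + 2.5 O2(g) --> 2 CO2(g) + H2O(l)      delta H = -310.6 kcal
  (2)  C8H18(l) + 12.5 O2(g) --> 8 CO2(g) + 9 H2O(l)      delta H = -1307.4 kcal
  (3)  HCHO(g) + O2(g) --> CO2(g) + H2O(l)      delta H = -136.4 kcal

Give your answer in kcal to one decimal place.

delta H = -1269.6 kcal

(1) reversed (C2H2(g) must end up as a product): +310.6 kcal
(2) as written (C8H18(l) already on the reactant side): -1307.4 kcal
(3) × 2 (scale by 2 for the 2 HCHO(g)): (2)·(-136.4) = -272.8 kcal
Since enthalpy is a state function, delta H = (-1)·(-310.6) + (1)·(-1307.4) + (2)·(-136.4) = -1269.6 kcal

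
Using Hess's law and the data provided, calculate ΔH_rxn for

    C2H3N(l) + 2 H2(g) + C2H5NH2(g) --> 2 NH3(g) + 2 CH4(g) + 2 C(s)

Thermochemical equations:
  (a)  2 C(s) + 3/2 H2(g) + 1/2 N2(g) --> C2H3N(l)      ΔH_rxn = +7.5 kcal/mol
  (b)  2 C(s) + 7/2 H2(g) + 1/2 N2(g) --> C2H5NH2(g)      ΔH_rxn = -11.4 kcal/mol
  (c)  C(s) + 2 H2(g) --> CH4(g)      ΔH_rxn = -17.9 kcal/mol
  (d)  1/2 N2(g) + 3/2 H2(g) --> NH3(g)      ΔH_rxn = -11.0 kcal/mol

ΔH_rxn = -53.9 kcal/mol

(a) reversed: -7.5 kcal/mol
(b) reversed: +11.4 kcal/mol
(c) × 2: (2)·(-17.9) = -35.8 kcal/mol
(d) × 2: (2)·(-11.0) = -22.0 kcal/mol
Summing the manipulated equations, ΔH_rxn = (-1)·(+7.5) + (-1)·(-11.4) + (2)·(-17.9) + (2)·(-11.0) = -53.9 kcal/mol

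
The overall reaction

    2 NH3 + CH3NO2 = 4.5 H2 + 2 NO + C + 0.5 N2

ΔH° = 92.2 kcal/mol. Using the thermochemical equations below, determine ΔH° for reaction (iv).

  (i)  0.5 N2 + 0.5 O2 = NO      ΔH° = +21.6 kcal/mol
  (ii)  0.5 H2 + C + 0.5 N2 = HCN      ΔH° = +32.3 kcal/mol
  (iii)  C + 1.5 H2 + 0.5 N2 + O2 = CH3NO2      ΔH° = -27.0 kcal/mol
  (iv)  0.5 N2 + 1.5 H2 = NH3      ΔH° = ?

(i) × 2 (scale by 2 for the 2 NO): (2)·(+21.6) = +43.2 kcal/mol
(ii): not needed (HCN appears nowhere else).
(iii) reversed (reverse to put CH3NO2 on the reactant side): +27.0 kcal/mol
(iv) reversed and × 2 (reverse to put NH3 on the reactant side; scale by 2 for the 2 NH3): contributes −2·x
+92.2 = (+43.2) + (+27.0) − 2·x
x = (+92.2 − (+70.2)) / (-2) = -11.0 kcal/mol

ΔH° = -11.0 kcal/mol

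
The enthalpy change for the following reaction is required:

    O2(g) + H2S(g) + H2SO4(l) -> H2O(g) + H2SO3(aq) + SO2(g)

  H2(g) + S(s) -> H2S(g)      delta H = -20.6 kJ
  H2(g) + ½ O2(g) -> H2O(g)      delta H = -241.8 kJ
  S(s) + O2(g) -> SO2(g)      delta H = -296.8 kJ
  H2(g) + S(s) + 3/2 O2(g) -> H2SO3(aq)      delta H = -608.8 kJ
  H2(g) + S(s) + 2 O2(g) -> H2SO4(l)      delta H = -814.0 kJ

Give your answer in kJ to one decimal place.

delta H = -312.8 kJ

equation 1 reversed (H2S(g) must end up as a reactant): +20.6 kJ
equation 2 as written (H2O(g) already on the product side): -241.8 kJ
equation 3 as written (SO2(g) already on the product side): -296.8 kJ
equation 4 as written (H2SO3(aq) already on the product side): -608.8 kJ
equation 5 reversed (reverse to put H2SO4(l) on the reactant side): +814.0 kJ
Combining the equations, delta H = (-1)·(-20.6) + (1)·(-241.8) + (1)·(-296.8) + (1)·(-608.8) + (-1)·(-814.0) = -312.8 kJ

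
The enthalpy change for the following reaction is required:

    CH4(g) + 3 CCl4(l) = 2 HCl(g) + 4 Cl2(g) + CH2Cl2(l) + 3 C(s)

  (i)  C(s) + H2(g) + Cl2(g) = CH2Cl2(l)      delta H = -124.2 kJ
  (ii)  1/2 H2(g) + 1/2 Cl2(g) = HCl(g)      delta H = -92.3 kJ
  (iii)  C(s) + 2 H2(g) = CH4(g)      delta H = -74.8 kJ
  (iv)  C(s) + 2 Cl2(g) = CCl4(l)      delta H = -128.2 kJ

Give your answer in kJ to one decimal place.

delta H = 150.6 kJ

(i) as written: -124.2 kJ
(ii) × 2: (2)·(-92.3) = -184.6 kJ
(iii) reversed: +74.8 kJ
(iv) reversed and × 3: (-3)·(-128.2) = +384.6 kJ
Summing the manipulated equations, delta H = (-124.2) + (-184.6) + (+74.8) + (+384.6) = 150.6 kJ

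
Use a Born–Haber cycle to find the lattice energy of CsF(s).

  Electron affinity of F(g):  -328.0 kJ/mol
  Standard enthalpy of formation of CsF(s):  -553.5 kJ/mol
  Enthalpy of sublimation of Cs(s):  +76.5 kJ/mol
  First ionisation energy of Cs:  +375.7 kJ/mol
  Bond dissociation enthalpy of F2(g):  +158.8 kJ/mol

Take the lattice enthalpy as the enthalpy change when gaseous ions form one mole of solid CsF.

ΔHf° = 1·ΔHsub + 1·(ΣIE) + 1/2·D(F2) + 1·EA + U
-553.5 = 1·(+76.5) + 1·(+375.7) + 1/2·(+158.8) + 1·(-328.0) + U
U = -553.5 − (+203.6) = -757.1 kJ/mol

U = -757.1 kJ/mol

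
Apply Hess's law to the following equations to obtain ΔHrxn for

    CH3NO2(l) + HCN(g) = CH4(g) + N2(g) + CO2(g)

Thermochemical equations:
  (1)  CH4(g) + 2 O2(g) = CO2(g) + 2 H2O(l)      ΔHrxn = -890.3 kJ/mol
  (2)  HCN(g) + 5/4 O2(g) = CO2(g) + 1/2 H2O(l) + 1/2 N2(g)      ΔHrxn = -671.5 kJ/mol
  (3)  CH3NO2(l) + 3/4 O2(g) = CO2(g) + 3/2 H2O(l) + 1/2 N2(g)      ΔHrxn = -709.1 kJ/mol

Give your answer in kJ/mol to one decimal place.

ΔHrxn = -490.3 kJ/mol

(1) reversed: +890.3 kJ/mol
(2) as written: -671.5 kJ/mol
(3) as written: -709.1 kJ/mol
By Hess's law, ΔHrxn = (+890.3) + (-671.5) + (-709.1) = -490.3 kJ/mol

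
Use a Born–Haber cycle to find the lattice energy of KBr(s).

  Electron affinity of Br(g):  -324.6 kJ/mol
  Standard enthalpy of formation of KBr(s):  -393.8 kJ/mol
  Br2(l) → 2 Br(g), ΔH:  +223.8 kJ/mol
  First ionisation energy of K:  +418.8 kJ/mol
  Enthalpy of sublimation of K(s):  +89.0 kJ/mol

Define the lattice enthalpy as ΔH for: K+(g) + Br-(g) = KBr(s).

U = -688.9 kJ/mol

ΔHf° = 1·ΔHsub + 1·(ΣIE) + 1/2·D(Br2) + 1·EA + U
-393.8 = 1·(+89.0) + 1·(+418.8) + 1/2·(+223.8) + 1·(-324.6) + U
U = -393.8 − (+295.1) = -688.9 kJ/mol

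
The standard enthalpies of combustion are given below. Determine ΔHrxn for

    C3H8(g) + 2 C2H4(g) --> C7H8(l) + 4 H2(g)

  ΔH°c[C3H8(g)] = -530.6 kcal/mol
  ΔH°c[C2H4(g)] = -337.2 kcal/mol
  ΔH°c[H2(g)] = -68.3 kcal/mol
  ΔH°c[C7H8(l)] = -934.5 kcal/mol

ΔHrxn = 2.7 kcal/mol

With combustion enthalpies, reactants minus products:
= [1·(-530.6) + 2·(-337.2)] − [1·(-934.5) + 4·(-68.3)]
= 2.7 kcal/mol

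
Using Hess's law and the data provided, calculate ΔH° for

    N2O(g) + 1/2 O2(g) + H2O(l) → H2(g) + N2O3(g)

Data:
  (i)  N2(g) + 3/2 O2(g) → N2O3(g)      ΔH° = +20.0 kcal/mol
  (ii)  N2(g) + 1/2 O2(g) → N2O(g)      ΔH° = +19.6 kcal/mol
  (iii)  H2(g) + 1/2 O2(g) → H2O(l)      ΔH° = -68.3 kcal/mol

ΔH° = 68.7 kcal/mol

(i) as written (N2O3(g) already on the product side): +20.0 kcal/mol
(ii) reversed (N2O(g) must end up as a reactant): -19.6 kcal/mol
(iii) reversed (reverse to put H2O(l) on the reactant side): +68.3 kcal/mol
Since enthalpy is a state function, ΔH° = (1)·(+20.0) + (-1)·(+19.6) + (-1)·(-68.3) = 68.7 kcal/mol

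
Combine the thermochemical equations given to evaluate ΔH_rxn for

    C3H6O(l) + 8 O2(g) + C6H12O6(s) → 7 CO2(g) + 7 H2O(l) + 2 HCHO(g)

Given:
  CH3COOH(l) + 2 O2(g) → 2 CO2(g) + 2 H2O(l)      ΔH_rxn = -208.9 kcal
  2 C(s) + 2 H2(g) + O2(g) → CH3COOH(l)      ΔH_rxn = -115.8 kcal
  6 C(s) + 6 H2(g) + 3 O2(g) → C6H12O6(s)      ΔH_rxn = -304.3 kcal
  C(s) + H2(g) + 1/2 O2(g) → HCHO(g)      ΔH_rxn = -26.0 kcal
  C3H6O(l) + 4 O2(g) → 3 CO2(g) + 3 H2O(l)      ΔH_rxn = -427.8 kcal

ΔH_rxn = -824.9 kcal

equation 1 × 2: (2)·(-208.9) = -417.8 kcal
equation 2 × 2: (2)·(-115.8) = -231.6 kcal
equation 3 reversed: +304.3 kcal
equation 4 × 2: (2)·(-26.0) = -52.0 kcal
equation 5 as written: -427.8 kcal
By Hess's law, ΔH_rxn = (2)·(-208.9) + (2)·(-115.8) + (-1)·(-304.3) + (2)·(-26.0) + (1)·(-427.8) = -824.9 kcal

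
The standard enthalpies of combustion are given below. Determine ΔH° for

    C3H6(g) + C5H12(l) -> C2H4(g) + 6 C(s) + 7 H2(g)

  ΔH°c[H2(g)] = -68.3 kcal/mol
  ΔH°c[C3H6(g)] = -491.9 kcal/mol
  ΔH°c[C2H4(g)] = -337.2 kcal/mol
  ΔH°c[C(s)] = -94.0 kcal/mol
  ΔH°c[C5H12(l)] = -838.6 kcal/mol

ΔH° = 48.8 kcal/mol

Using ΔH = Σ nΔHc°(reactants) − Σ nΔHc°(products):
= [1·(-491.9) + 1·(-838.6)] − [1·(-337.2) + 6·(-94.0) + 7·(-68.3)]
= 48.8 kcal/mol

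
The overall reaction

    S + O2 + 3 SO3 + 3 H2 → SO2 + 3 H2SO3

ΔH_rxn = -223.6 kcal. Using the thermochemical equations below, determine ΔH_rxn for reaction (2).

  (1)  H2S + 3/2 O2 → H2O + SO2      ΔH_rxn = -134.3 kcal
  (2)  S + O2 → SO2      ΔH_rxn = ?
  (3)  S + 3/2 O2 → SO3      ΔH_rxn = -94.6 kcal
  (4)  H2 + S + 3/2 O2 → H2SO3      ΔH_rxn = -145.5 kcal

ΔH_rxn = -70.9 kcal

(1): not needed (H2S appears nowhere else).
(2) as written: contributes x
(3) reversed and × 3 (reverse to put SO3 on the reactant side; ×3 to match 3 SO3 in the target): (-3)·(-94.6) = +283.8 kcal
(4) × 3 (scale by 3 for the 3 H2SO3): (3)·(-145.5) = -436.5 kcal
-223.6 = (+283.8) + (-436.5) + x
x = (-223.6 − (-152.7)) / (1) = -70.9 kcal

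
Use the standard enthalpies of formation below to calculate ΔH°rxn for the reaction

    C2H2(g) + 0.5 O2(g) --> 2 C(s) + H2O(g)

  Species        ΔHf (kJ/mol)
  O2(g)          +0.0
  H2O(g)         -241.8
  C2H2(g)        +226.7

ΔH°rxn = -468.5 kJ/mol

ΔH°rxn = Σ nΔHf°(products) − Σ nΔHf°(reactants).
Products: 2·(+0.0) + 1·(-241.8) = -241.8
Reactants: 1·(+226.7) + 1/2·(+0.0) = +226.7
ΔH°rxn = (-241.8) − (+226.7) = -468.5 kJ/mol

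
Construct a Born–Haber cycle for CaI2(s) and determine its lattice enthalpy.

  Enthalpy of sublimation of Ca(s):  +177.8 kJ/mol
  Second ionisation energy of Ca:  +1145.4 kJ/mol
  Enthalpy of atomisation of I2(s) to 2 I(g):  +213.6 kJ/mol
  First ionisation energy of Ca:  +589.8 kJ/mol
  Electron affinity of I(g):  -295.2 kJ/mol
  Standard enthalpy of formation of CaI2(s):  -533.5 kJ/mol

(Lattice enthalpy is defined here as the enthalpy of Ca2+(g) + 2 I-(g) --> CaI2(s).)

ΔHf° = 1·ΔHsub + 1·(ΣIE) + 1·D(I2) + 2·EA + U
-533.5 = 1·(+177.8) + 1·(+1735.2) + 1·(+213.6) + 2·(-295.2) + U
U = -533.5 − (+1536.2) = -2069.7 kJ/mol

U = -2069.7 kJ/mol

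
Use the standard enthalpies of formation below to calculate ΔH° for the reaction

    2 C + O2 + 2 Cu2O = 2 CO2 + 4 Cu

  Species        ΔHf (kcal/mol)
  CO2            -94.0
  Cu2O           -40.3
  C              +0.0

ΔH° = -107.4 kcal/mol

ΔH°rxn = Σ nΔHf°(products) − Σ nΔHf°(reactants).
Products: 2·(-94.0) + 4·(+0.0) = -188.0
Reactants: 2·(+0.0) + 1·(+0.0) + 2·(-40.3) = -80.6
ΔH° = (-188.0) − (-80.6) = -107.4 kcal/mol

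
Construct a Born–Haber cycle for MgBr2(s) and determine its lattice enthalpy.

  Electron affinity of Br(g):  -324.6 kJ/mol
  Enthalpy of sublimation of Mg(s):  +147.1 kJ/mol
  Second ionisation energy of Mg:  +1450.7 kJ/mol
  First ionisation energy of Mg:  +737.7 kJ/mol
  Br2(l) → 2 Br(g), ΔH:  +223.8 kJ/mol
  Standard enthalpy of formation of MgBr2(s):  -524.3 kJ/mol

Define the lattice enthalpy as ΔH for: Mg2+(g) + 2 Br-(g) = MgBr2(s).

U = -2434.4 kJ/mol

ΔHf° = 1·ΔHsub + 1·(ΣIE) + 1·D(Br2) + 2·EA + U
-524.3 = 1·(+147.1) + 1·(+2188.4) + 1·(+223.8) + 2·(-324.6) + U
U = -524.3 − (+1910.1) = -2434.4 kJ/mol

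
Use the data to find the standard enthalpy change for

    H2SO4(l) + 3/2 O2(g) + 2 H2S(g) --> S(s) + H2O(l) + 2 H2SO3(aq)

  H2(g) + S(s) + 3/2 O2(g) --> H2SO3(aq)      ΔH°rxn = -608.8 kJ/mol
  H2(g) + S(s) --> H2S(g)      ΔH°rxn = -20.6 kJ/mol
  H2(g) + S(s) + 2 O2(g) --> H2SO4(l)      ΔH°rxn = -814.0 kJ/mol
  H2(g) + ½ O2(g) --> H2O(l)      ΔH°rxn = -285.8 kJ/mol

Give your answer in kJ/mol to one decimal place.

ΔH°rxn = -648.2 kJ/mol

equation 1 × 2 (scale by 2 for the 2 H2SO3(aq)): (2)·(-608.8) = -1217.6 kJ/mol
equation 2 reversed and × 2 (H2S(g) must end up as a reactant; scale by 2 for the 2 H2S(g)): (-2)·(-20.6) = +41.2 kJ/mol
equation 3 reversed (H2SO4(l) must end up as a reactant): +814.0 kJ/mol
equation 4 as written (H2O(l) already on the product side): -285.8 kJ/mol
ΔH°rxn = (-1217.6) + (+41.2) + (+814.0) + (-285.8) = -648.2 kJ/mol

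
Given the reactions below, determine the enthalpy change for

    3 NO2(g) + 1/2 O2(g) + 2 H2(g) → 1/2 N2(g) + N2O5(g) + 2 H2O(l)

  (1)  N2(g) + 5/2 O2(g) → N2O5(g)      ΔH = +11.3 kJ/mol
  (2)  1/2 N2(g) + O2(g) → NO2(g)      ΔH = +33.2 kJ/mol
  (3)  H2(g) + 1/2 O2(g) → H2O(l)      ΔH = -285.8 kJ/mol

ΔH = -659.9 kJ/mol

(1) as written: +11.3 kJ/mol
(2) reversed and × 3: (-3)·(+33.2) = -99.6 kJ/mol
(3) × 2: (2)·(-285.8) = -571.6 kJ/mol
ΔH = (1)·(+11.3) + (-3)·(+33.2) + (2)·(-285.8) = -659.9 kJ/mol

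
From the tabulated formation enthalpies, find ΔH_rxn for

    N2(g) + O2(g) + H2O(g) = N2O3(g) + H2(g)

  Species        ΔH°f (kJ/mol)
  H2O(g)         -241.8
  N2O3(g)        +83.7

ΔH_rxn = 325.5 kJ/mol

Products: 1·(+83.7) + 1·(+0.0) = +83.7
Reactants: 1·(+0.0) + 1·(+0.0) + 1·(-241.8) = -241.8
ΔH_rxn = (+83.7) − (-241.8) = 325.5 kJ/mol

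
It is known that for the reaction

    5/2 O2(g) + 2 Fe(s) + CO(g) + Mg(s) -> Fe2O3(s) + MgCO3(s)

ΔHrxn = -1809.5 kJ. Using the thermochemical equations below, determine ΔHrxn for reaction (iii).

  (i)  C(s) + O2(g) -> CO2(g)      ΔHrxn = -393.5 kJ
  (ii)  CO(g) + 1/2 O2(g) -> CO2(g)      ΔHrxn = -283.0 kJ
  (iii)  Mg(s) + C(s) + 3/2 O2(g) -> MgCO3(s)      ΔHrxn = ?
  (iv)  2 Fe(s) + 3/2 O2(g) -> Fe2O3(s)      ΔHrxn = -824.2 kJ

(i) reversed: +393.5 kJ
(ii) as written: -283.0 kJ
(iii) as written: contributes x
(iv) as written: -824.2 kJ
-1809.5 = (+393.5) + (-283.0) + (-824.2) + x
x = (-1809.5 − (-713.7)) / (1) = -1095.8 kJ

ΔHrxn = -1095.8 kJ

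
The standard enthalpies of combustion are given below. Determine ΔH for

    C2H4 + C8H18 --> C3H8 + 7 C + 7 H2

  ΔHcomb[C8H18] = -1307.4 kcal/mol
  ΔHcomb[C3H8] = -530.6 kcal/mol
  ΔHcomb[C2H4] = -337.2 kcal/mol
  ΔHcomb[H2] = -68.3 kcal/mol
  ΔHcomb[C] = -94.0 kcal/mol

With combustion enthalpies, reactants minus products:
= [1·(-337.2) + 1·(-1307.4)] − [1·(-530.6) + 7·(-94.0) + 7·(-68.3)]
= 22.1 kcal/mol

ΔH = 22.1 kcal/mol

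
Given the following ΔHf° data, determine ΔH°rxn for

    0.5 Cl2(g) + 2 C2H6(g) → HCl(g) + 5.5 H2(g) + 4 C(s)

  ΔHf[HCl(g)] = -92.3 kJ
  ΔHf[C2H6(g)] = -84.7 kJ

ΔH°rxn = 77.1 kJ

Products: 1·(-92.3) + 11/2·(+0.0) + 4·(+0.0) = -92.3
Reactants: 1/2·(+0.0) + 2·(-84.7) = -169.4
ΔH°rxn = (-92.3) − (-169.4) = 77.1 kJ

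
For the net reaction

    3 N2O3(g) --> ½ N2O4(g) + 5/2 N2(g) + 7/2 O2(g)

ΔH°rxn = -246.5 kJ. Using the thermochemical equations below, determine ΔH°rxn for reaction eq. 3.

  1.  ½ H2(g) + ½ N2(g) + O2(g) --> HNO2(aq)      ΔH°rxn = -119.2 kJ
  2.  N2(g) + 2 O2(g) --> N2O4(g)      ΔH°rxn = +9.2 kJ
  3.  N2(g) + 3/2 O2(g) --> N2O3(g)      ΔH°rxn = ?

eq. 1: not needed (H2(g) appears nowhere else).
eq. 2 × 1/2 (×1/2 to match 1/2 N2O4(g) in the target): (1/2)·(+9.2) = +4.6 kJ
eq. 3 reversed and × 3 (N2O3(g) must end up as a reactant; scale by 3 for the 3 N2O3(g)): contributes −3·x
-246.5 = (+4.6) − 3·x
x = (-246.5 − (+4.6)) / (-3) = 83.7 kJ

ΔH°rxn = 83.7 kJ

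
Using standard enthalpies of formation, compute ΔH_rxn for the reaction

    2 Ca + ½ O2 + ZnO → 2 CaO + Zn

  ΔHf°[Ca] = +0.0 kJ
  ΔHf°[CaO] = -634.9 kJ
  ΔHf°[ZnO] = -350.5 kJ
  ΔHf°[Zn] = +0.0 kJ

Products: 2·(-634.9) + 1·(+0.0) = -1269.8
Reactants: 2·(+0.0) + 1/2·(+0.0) + 1·(-350.5) = -350.5
ΔH_rxn = (-1269.8) − (-350.5) = -919.3 kJ

ΔH_rxn = -919.3 kJ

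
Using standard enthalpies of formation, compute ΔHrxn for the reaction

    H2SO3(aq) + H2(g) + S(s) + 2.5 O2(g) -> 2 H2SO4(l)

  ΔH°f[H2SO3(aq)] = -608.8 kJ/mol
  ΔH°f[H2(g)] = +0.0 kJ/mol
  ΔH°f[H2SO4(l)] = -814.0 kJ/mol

ΔHrxn = -1019.2 kJ/mol

ΔH°rxn = Σ nΔHf°(products) − Σ nΔHf°(reactants).
Products: 2·(-814.0) = -1628.0
Reactants: 1·(-608.8) + 1·(+0.0) + 1·(+0.0) + 5/2·(+0.0) = -608.8
ΔHrxn = (-1628.0) − (-608.8) = -1019.2 kJ/mol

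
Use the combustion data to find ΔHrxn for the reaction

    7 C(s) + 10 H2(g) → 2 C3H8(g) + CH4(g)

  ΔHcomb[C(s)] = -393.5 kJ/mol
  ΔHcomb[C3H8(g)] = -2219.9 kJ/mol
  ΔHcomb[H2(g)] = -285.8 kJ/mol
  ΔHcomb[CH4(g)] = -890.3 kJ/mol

ΔHrxn = -282.4 kJ/mol

Using ΔH = Σ nΔHc°(reactants) − Σ nΔHc°(products):
= [7·(-393.5) + 10·(-285.8)] − [2·(-2219.9) + 1·(-890.3)]
= -282.4 kJ/mol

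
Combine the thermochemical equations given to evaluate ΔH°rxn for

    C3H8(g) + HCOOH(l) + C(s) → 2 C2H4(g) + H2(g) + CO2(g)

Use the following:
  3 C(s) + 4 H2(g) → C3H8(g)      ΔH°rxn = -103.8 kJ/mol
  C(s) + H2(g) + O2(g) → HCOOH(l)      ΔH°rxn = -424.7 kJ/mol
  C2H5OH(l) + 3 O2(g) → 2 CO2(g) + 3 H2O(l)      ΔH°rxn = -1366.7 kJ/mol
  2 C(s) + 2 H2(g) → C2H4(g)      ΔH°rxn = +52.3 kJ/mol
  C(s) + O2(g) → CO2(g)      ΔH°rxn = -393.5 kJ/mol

ΔH°rxn = 239.6 kJ/mol

equation 1 reversed (C3H8(g) must end up as a reactant): +103.8 kJ/mol
equation 2 reversed (HCOOH(l) must end up as a reactant): +424.7 kJ/mol
equation 3: not needed (C2H5OH(l) appears nowhere else).
equation 4 × 2 (scale by 2 for the 2 C2H4(g)): (2)·(+52.3) = +104.6 kJ/mol
equation 5 as written: -393.5 kJ/mol
Since enthalpy is a state function, ΔH°rxn = (-1)·(-103.8) + (-1)·(-424.7) + (2)·(+52.3) + (1)·(-393.5) = 239.6 kJ/mol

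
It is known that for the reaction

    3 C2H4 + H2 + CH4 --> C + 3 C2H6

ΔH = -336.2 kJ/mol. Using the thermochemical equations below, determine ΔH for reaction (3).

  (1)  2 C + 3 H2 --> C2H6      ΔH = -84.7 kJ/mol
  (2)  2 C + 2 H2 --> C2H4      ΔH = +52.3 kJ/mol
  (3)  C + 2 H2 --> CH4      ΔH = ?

ΔH = -74.8 kJ/mol

(1) × 3 (×3 to match 3 C2H6 in the target): (3)·(-84.7) = -254.1 kJ/mol
(2) reversed and × 3 (C2H4 must end up as a reactant; scale by 3 for the 3 C2H4): (-3)·(+52.3) = -156.9 kJ/mol
(3) reversed (reverse to put CH4 on the reactant side): contributes −x
-336.2 = (-254.1) + (-156.9) − x
x = (-336.2 − (-411.0)) / (-1) = -74.8 kJ/mol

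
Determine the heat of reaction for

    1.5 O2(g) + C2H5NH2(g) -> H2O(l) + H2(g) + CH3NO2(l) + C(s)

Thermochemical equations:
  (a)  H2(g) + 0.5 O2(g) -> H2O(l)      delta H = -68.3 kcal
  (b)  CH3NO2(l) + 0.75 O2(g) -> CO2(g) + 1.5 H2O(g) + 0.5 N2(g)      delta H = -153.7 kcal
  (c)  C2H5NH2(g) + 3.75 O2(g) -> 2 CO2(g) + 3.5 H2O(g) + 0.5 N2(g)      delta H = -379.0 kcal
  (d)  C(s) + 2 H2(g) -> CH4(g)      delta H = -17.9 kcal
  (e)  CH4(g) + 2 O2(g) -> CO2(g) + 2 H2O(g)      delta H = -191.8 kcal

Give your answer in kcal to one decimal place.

(a) as written: -68.3 kcal
(b) reversed: +153.7 kcal
(c) as written: -379.0 kcal
(d) reversed: +17.9 kcal
(e) reversed: +191.8 kcal
Combining the equations, delta H = (-68.3) + (+153.7) + (-379.0) + (+17.9) + (+191.8) = -83.9 kcal

delta H = -83.9 kcal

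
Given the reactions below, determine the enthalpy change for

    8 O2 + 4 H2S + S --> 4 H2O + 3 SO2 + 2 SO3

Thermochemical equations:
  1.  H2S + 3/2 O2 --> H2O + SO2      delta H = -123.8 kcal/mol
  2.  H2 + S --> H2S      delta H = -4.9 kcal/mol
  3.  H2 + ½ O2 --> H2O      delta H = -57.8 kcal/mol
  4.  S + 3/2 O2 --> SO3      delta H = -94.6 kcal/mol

eq. 1 × 3: (3)·(-123.8) = -371.4 kcal/mol
eq. 2 reversed: +4.9 kcal/mol
eq. 3 as written: -57.8 kcal/mol
eq. 4 × 2: (2)·(-94.6) = -189.2 kcal/mol
Combining the equations, delta H = (3)·(-123.8) + (-1)·(-4.9) + (1)·(-57.8) + (2)·(-94.6) = -613.5 kcal/mol

delta H = -613.5 kcal/mol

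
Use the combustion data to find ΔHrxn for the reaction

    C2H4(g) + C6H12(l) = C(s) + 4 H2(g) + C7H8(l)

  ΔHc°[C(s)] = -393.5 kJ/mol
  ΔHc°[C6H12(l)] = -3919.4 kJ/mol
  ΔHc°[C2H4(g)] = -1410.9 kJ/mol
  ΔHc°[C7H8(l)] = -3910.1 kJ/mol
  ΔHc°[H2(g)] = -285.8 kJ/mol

Using ΔH = Σ nΔHc°(reactants) − Σ nΔHc°(products):
= [1·(-1410.9) + 1·(-3919.4)] − [1·(-393.5) + 4·(-285.8) + 1·(-3910.1)]
= 116.5 kJ/mol

ΔHrxn = 116.5 kJ/mol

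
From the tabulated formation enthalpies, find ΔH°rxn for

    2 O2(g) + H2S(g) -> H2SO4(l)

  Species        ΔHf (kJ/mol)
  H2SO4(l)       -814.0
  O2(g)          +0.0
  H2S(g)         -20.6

Products: 1·(-814.0) = -814.0
Reactants: 2·(+0.0) + 1·(-20.6) = -20.6
ΔH°rxn = (-814.0) − (-20.6) = -793.4 kJ/mol

ΔH°rxn = -793.4 kJ/mol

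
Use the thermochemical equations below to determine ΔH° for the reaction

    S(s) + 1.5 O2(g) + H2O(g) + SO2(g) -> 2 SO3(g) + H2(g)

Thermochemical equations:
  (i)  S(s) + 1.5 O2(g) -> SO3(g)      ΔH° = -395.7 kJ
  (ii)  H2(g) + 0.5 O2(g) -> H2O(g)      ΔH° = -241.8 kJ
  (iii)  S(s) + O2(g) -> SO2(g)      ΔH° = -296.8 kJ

(i) × 2: (2)·(-395.7) = -791.4 kJ
(ii) reversed: +241.8 kJ
(iii) reversed: +296.8 kJ
Summing the manipulated equations, ΔH° = (2)·(-395.7) + (-1)·(-241.8) + (-1)·(-296.8) = -252.8 kJ

ΔH° = -252.8 kJ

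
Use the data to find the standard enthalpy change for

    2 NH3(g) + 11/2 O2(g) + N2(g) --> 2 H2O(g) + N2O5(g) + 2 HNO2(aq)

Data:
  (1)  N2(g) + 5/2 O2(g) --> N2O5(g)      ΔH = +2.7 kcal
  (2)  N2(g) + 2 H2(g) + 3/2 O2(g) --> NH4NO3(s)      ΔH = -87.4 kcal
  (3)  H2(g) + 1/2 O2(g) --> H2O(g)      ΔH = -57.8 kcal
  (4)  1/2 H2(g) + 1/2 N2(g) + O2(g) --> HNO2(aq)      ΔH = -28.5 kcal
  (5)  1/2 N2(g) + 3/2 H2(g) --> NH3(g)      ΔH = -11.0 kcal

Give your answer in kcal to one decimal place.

ΔH = -147.9 kcal

(1) as written: +2.7 kcal
(2): not needed.
(3) × 2: (2)·(-57.8) = -115.6 kcal
(4) × 2: (2)·(-28.5) = -57.0 kcal
(5) reversed and × 2: (-2)·(-11.0) = +22.0 kcal
ΔH = (1)·(+2.7) + (2)·(-57.8) + (2)·(-28.5) + (-2)·(-11.0) = -147.9 kcal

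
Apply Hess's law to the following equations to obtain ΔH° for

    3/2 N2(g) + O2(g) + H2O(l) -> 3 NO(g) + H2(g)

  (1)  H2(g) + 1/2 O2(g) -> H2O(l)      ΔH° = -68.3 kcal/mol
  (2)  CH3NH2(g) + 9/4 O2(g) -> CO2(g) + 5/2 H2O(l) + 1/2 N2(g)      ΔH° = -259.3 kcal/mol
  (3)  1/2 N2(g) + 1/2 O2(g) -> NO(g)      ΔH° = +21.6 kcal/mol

ΔH° = 133.1 kcal/mol

(1) reversed (reverse to put H2(g) on the product side): +68.3 kcal/mol
(2): not needed (CO2(g) appears nowhere else).
(3) × 3 (scale by 3 for the 3 NO(g)): (3)·(+21.6) = +64.8 kcal/mol
By Hess's law, ΔH° = (-1)·(-68.3) + (3)·(+21.6) = 133.1 kcal/mol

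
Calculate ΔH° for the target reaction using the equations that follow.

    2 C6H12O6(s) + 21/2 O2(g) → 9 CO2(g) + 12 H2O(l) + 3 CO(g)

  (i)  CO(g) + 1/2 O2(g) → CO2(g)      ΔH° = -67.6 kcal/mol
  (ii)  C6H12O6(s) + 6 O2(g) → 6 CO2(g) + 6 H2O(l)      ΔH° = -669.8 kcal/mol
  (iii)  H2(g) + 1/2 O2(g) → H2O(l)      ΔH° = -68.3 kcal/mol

(i) reversed and × 3: (-3)·(-67.6) = +202.8 kcal/mol
(ii) × 2: (2)·(-669.8) = -1339.6 kcal/mol
(iii): not needed.
Summing the manipulated equations, ΔH° = (+202.8) + (-1339.6) = -1136.8 kcal/mol

ΔH° = -1136.8 kcal/mol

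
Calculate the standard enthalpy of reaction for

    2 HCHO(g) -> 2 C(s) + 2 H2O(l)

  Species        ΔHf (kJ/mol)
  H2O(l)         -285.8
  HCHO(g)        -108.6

ΔH°rxn = -354.4 kJ/mol

Products: 2·(+0.0) + 2·(-285.8) = -571.6
Reactants: 2·(-108.6) = -217.2
ΔH°rxn = (-571.6) − (-217.2) = -354.4 kJ/mol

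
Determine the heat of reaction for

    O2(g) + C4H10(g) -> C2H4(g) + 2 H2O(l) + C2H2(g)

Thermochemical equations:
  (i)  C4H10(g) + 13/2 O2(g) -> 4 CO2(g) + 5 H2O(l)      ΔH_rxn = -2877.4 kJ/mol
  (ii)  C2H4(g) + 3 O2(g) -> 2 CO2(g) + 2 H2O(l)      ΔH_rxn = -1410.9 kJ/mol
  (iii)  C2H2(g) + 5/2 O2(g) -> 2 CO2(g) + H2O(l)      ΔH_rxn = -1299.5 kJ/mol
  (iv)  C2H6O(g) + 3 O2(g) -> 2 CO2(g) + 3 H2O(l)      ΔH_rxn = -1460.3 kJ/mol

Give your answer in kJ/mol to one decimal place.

ΔH_rxn = -167.0 kJ/mol

(i) as written: -2877.4 kJ/mol
(ii) reversed: +1410.9 kJ/mol
(iii) reversed: +1299.5 kJ/mol
(iv): not needed.
Combining the equations, ΔH_rxn = (-2877.4) + (+1410.9) + (+1299.5) = -167.0 kJ/mol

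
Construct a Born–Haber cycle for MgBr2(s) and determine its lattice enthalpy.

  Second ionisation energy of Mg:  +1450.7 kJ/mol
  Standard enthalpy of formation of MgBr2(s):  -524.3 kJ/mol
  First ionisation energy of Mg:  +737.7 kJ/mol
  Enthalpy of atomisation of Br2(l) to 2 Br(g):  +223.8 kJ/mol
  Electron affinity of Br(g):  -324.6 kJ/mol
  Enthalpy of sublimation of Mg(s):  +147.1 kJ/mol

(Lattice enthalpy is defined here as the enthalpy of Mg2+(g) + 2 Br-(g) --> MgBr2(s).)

ΔHf° = 1·ΔHsub + 1·(ΣIE) + 1·D(Br2) + 2·EA + U
-524.3 = 1·(+147.1) + 1·(+2188.4) + 1·(+223.8) + 2·(-324.6) + U
U = -524.3 − (+1910.1) = -2434.4 kJ/mol

U = -2434.4 kJ/mol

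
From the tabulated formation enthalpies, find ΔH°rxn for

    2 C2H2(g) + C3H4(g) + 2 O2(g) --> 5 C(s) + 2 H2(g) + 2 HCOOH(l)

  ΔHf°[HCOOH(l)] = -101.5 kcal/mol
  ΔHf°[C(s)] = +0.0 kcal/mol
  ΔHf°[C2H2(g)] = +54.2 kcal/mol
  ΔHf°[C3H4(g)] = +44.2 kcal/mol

ΔH°rxn = -355.6 kcal/mol

Products: 5·(+0.0) + 2·(+0.0) + 2·(-101.5) = -203.0
Reactants: 2·(+54.2) + 1·(+44.2) + 2·(+0.0) = +152.6
ΔH°rxn = (-203.0) − (+152.6) = -355.6 kcal/mol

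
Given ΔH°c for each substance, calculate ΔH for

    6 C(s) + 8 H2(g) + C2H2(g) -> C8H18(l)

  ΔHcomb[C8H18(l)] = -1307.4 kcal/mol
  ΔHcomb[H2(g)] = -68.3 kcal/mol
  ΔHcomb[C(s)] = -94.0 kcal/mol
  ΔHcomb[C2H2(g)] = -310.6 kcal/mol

With combustion enthalpies, reactants minus products:
= [6·(-94.0) + 8·(-68.3) + 1·(-310.6)] − [1·(-1307.4)]
= -113.6 kcal/mol

ΔH = -113.6 kcal/mol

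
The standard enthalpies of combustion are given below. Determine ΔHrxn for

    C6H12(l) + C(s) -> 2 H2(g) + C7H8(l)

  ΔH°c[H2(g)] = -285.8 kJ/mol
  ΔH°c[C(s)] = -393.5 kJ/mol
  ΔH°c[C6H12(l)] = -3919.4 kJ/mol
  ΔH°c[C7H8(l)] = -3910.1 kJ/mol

ΔHrxn = 168.8 kJ/mol

Using ΔH = Σ nΔHc°(reactants) − Σ nΔHc°(products):
= [1·(-3919.4) + 1·(-393.5)] − [2·(-285.8) + 1·(-3910.1)]
= 168.8 kJ/mol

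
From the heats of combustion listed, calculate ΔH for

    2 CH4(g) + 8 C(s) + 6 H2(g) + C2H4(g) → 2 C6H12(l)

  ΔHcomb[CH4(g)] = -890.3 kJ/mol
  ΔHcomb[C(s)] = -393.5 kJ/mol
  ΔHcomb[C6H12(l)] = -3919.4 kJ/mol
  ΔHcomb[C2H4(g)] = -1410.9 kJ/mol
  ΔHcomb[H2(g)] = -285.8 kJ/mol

With combustion enthalpies, reactants minus products:
= [2·(-890.3) + 8·(-393.5) + 6·(-285.8) + 1·(-1410.9)] − [2·(-3919.4)]
= -215.5 kJ/mol

ΔH = -215.5 kJ/mol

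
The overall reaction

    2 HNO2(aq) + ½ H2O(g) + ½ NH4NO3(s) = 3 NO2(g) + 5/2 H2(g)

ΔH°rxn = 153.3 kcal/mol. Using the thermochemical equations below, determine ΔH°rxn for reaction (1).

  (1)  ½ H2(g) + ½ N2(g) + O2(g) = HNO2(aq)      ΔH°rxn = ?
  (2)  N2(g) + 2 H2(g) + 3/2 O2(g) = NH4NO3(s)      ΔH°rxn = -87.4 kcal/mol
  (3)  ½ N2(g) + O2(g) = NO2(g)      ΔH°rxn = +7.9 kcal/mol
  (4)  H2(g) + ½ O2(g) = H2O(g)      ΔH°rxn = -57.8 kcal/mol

(1) reversed and × 2: contributes −2·x
(2) reversed and × 1/2: (-1/2)·(-87.4) = +43.7 kcal/mol
(3) × 3: (3)·(+7.9) = +23.7 kcal/mol
(4) reversed and × 1/2: (-1/2)·(-57.8) = +28.9 kcal/mol
+153.3 = (+43.7) + (+23.7) + (+28.9) − 2·x
x = (+153.3 − (+96.3)) / (-2) = -28.5 kcal/mol

ΔH°rxn = -28.5 kcal/mol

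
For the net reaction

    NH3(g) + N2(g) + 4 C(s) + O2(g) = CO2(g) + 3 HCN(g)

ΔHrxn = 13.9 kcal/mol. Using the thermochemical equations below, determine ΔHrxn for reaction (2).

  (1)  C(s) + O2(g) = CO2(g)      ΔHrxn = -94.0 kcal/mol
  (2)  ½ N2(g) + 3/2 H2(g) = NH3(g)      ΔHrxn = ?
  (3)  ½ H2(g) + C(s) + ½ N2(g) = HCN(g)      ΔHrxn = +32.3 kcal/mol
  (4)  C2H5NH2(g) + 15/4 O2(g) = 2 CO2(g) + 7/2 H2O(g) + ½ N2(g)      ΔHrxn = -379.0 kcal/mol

(1) as written: -94.0 kcal/mol
(2) reversed: contributes −x
(3) × 3: (3)·(+32.3) = +96.9 kcal/mol
(4): not needed.
+13.9 = (-94.0) + (+96.9) − x
x = (+13.9 − (+2.9)) / (-1) = -11.0 kcal/mol

ΔHrxn = -11.0 kcal/mol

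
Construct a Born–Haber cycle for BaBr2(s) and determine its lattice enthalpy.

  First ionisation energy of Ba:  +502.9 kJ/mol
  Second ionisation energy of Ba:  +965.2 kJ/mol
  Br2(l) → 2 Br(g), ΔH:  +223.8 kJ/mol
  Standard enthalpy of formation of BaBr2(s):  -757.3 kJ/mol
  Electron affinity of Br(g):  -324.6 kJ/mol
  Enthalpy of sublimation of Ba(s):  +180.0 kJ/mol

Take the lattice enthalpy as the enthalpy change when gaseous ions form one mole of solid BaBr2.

ΔHf° = 1·ΔHsub + 1·(ΣIE) + 1·D(Br2) + 2·EA + U
-757.3 = 1·(+180.0) + 1·(+1468.1) + 1·(+223.8) + 2·(-324.6) + U
U = -757.3 − (+1222.7) = -1980.0 kJ/mol

U = -1980.0 kJ/mol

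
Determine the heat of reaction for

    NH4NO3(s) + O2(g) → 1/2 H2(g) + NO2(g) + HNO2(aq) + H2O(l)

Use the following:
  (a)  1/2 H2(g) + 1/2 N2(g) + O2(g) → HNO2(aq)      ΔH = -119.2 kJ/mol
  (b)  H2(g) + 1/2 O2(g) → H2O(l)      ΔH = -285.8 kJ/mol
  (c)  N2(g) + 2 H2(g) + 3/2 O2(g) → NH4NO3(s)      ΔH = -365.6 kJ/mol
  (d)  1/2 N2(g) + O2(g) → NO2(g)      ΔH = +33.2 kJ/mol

(a) as written (HNO2(aq) already on the product side): -119.2 kJ/mol
(b) as written (H2O(l) already on the product side): -285.8 kJ/mol
(c) reversed (NH4NO3(s) must end up as a reactant): +365.6 kJ/mol
(d) as written (NO2(g) already on the product side): +33.2 kJ/mol
By Hess's law, ΔH = (1)·(-119.2) + (1)·(-285.8) + (-1)·(-365.6) + (1)·(+33.2) = -6.2 kJ/mol

ΔH = -6.2 kJ/mol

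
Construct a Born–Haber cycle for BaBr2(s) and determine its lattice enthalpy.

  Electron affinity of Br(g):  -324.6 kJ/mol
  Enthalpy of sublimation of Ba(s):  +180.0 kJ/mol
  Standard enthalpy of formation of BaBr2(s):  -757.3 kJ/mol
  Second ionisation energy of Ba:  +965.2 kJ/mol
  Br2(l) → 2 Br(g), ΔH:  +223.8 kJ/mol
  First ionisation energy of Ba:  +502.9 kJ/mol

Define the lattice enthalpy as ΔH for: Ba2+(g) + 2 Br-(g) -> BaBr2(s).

U = -1980.0 kJ/mol

ΔHf° = 1·ΔHsub + 1·(ΣIE) + 1·D(Br2) + 2·EA + U
-757.3 = 1·(+180.0) + 1·(+1468.1) + 1·(+223.8) + 2·(-324.6) + U
U = -757.3 − (+1222.7) = -1980.0 kJ/mol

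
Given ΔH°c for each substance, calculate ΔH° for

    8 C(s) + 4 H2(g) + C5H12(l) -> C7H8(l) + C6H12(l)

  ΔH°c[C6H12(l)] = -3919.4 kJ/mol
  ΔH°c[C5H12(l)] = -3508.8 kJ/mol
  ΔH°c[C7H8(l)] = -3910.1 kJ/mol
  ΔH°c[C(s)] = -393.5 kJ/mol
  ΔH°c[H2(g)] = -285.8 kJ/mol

ΔH° = 29.5 kJ/mol

With combustion enthalpies, reactants minus products:
= [8·(-393.5) + 4·(-285.8) + 1·(-3508.8)] − [1·(-3910.1) + 1·(-3919.4)]
= 29.5 kJ/mol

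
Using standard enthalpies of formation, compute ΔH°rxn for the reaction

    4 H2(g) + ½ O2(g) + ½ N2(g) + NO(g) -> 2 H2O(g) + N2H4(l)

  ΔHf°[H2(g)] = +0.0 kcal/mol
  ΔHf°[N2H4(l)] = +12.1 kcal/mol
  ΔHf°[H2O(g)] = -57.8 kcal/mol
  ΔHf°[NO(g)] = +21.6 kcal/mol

ΔH°rxn = Σ nΔHf°(products) − Σ nΔHf°(reactants).
Products: 2·(-57.8) + 1·(+12.1) = -103.5
Reactants: 4·(+0.0) + 1/2·(+0.0) + 1/2·(+0.0) + 1·(+21.6) = +21.6
ΔH°rxn = (-103.5) − (+21.6) = -125.1 kcal/mol

ΔH°rxn = -125.1 kcal/mol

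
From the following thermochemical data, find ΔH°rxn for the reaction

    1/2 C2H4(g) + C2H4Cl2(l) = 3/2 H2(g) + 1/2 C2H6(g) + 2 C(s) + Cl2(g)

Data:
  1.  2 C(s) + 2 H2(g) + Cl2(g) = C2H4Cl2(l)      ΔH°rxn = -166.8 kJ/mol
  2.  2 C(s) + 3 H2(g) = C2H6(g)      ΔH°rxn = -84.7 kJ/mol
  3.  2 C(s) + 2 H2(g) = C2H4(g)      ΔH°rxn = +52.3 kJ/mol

ΔH°rxn = 98.3 kJ/mol

eq. 1 reversed (C2H4Cl2(l) must end up as a reactant): +166.8 kJ/mol
eq. 2 × 1/2 (scale by 1/2 for the 1/2 C2H6(g)): (1/2)·(-84.7) = -42.35 kJ/mol
eq. 3 reversed and × 1/2 (C2H4(g) must end up as a reactant; scale by 1/2 for the 1/2 C2H4(g)): (-1/2)·(+52.3) = -26.15 kJ/mol
By Hess's law, ΔH°rxn = (+166.8) + (-42.35) + (-26.15) = 98.3 kJ/mol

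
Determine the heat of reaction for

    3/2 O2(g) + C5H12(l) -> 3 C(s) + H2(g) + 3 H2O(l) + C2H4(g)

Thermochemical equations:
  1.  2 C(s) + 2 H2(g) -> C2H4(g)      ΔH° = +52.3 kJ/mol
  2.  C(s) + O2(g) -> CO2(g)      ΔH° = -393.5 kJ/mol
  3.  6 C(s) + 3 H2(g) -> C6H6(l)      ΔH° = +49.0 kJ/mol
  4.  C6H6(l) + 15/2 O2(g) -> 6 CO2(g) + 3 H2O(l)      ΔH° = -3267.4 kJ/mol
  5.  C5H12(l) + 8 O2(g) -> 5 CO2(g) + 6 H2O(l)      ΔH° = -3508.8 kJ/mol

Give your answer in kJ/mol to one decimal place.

ΔH° = -631.6 kJ/mol

eq. 1 as written (C2H4(g) already on the product side): +52.3 kJ/mol
eq. 2 as written: -393.5 kJ/mol
eq. 3 reversed: -49.0 kJ/mol
eq. 4 reversed: +3267.4 kJ/mol
eq. 5 as written (C5H12(l) already on the reactant side): -3508.8 kJ/mol
Combining the equations, ΔH° = (1)·(+52.3) + (1)·(-393.5) + (-1)·(+49.0) + (-1)·(-3267.4) + (1)·(-3508.8) = -631.6 kJ/mol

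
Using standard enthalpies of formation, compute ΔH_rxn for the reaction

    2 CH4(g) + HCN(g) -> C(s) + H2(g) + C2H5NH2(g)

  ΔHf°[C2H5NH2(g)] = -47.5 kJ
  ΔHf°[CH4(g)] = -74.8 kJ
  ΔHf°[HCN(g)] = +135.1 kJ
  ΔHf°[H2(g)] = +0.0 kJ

ΔH_rxn = -33.0 kJ

ΔH°rxn = Σ nΔHf°(products) − Σ nΔHf°(reactants).
Products: 1·(+0.0) + 1·(+0.0) + 1·(-47.5) = -47.5
Reactants: 2·(-74.8) + 1·(+135.1) = -14.5
ΔH_rxn = (-47.5) − (-14.5) = -33.0 kJ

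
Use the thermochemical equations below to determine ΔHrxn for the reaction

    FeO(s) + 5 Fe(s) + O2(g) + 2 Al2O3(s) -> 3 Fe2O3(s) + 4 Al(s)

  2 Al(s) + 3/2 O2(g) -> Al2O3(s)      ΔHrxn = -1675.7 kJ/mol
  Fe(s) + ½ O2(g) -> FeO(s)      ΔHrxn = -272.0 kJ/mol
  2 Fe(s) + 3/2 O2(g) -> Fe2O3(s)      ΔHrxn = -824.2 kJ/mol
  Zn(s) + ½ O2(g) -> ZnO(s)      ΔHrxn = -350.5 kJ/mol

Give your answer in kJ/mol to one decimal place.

ΔHrxn = 1150.8 kJ/mol

equation 1 reversed and × 2 (reverse to put Al2O3(s) on the reactant side; scale by 2 for the 2 Al2O3(s)): (-2)·(-1675.7) = +3351.4 kJ/mol
equation 2 reversed (reverse to put FeO(s) on the reactant side): +272.0 kJ/mol
equation 3 × 3 (×3 to match 3 Fe2O3(s) in the target): (3)·(-824.2) = -2472.6 kJ/mol
equation 4: not needed (ZnO(s) appears nowhere else).
By Hess's law, ΔHrxn = (-2)·(-1675.7) + (-1)·(-272.0) + (3)·(-824.2) = 1150.8 kJ/mol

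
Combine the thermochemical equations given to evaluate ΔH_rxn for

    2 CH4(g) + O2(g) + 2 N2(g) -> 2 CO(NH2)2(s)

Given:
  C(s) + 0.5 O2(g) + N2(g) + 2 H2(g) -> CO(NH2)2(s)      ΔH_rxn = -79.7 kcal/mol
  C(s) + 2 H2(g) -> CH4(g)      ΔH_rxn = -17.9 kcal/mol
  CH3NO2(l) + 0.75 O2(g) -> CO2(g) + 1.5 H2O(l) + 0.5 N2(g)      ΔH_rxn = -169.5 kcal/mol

ΔH_rxn = -123.6 kcal/mol

equation 1 × 2 (×2 to match 2 CO(NH2)2(s) in the target): (2)·(-79.7) = -159.4 kcal/mol
equation 2 reversed and × 2 (reverse to put CH4(g) on the reactant side; scale by 2 for the 2 CH4(g)): (-2)·(-17.9) = +35.8 kcal/mol
equation 3: not needed (CO2(g) appears nowhere else).
ΔH_rxn = (-159.4) + (+35.8) = -123.6 kcal/mol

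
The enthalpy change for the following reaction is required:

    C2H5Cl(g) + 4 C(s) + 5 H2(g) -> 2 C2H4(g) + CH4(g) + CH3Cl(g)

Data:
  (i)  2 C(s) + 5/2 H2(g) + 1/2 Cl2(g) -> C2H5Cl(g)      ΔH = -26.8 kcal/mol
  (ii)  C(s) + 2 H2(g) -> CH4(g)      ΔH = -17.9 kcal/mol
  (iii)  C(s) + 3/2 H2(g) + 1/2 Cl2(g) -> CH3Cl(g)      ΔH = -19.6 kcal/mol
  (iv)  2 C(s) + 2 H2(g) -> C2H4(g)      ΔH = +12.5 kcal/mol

ΔH = 14.3 kcal/mol

(i) reversed: +26.8 kcal/mol
(ii) as written: -17.9 kcal/mol
(iii) as written: -19.6 kcal/mol
(iv) × 2: (2)·(+12.5) = +25.0 kcal/mol
Summing the manipulated equations, ΔH = (-1)·(-26.8) + (1)·(-17.9) + (1)·(-19.6) + (2)·(+12.5) = 14.3 kcal/mol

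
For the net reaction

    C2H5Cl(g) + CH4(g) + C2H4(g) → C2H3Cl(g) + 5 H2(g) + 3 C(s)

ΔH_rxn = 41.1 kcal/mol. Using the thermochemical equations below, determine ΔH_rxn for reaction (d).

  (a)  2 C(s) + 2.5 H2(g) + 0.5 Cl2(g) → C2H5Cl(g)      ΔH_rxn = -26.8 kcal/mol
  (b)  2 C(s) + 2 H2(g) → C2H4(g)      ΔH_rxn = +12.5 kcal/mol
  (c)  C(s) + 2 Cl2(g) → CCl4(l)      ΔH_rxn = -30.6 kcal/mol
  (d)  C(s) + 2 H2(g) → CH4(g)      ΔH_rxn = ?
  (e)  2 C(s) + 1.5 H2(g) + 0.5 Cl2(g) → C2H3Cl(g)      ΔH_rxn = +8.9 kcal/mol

(a) reversed (C2H5Cl(g) must end up as a reactant): +26.8 kcal/mol
(b) reversed (C2H4(g) must end up as a reactant): -12.5 kcal/mol
(c): not needed (CCl4(l) appears nowhere else).
(d) reversed (reverse to put CH4(g) on the reactant side): contributes −x
(e) as written (C2H3Cl(g) already on the product side): +8.9 kcal/mol
+41.1 = (+26.8) + (-12.5) + (+8.9) − x
x = (+41.1 − (+23.2)) / (-1) = -17.9 kcal/mol

ΔH_rxn = -17.9 kcal/mol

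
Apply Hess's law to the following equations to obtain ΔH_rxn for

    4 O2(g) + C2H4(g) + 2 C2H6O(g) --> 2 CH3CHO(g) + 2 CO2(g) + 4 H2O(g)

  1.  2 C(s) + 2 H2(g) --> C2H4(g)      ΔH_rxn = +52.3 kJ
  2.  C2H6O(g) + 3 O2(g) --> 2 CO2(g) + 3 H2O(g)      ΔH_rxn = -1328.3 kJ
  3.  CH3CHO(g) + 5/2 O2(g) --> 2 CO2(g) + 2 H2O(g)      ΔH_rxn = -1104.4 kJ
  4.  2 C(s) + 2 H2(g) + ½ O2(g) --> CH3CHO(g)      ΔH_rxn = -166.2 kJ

ΔH_rxn = -1770.7 kJ

eq. 1 reversed (C2H4(g) must end up as a reactant): -52.3 kJ
eq. 2 × 2 (scale by 2 for the 2 C2H6O(g)): (2)·(-1328.3) = -2656.6 kJ
eq. 3 reversed: +1104.4 kJ
eq. 4 as written: -166.2 kJ
ΔH_rxn = (-52.3) + (-2656.6) + (+1104.4) + (-166.2) = -1770.7 kJ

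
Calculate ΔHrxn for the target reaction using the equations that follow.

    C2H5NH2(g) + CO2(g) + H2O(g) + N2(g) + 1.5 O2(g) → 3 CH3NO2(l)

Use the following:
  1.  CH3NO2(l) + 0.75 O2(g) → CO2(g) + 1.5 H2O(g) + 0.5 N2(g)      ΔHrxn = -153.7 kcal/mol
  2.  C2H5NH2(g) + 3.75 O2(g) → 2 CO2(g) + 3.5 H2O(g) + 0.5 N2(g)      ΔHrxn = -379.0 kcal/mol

ΔHrxn = 82.1 kcal/mol

eq. 1 reversed and × 3 (CH3NO2(l) must end up as a product; scale by 3 for the 3 CH3NO2(l)): (-3)·(-153.7) = +461.1 kcal/mol
eq. 2 as written (C2H5NH2(g) already on the reactant side): -379.0 kcal/mol
ΔHrxn = (-3)·(-153.7) + (1)·(-379.0) = 82.1 kcal/mol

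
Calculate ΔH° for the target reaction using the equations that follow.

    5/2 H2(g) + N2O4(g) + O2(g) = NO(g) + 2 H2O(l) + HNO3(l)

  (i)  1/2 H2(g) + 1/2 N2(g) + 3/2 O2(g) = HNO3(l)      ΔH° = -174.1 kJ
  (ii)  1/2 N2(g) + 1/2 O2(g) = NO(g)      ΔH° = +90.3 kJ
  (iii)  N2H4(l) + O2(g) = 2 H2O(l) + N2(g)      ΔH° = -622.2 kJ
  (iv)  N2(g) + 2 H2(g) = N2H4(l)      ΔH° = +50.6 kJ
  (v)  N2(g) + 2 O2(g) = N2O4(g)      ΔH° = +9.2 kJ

(i) as written: -174.1 kJ
(ii) as written: +90.3 kJ
(iii) as written: -622.2 kJ
(iv) as written: +50.6 kJ
(v) reversed: -9.2 kJ
Summing the manipulated equations, ΔH° = (-174.1) + (+90.3) + (-622.2) + (+50.6) + (-9.2) = -664.6 kJ

ΔH° = -664.6 kJ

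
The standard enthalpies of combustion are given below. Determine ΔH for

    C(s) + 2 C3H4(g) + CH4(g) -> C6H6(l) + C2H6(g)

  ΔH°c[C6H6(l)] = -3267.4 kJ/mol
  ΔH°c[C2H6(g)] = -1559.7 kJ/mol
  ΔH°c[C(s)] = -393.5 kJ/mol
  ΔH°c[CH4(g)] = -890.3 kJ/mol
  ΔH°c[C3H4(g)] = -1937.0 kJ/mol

Using ΔH = Σ nΔHc°(reactants) − Σ nΔHc°(products):
= [1·(-393.5) + 2·(-1937.0) + 1·(-890.3)] − [1·(-3267.4) + 1·(-1559.7)]
= -330.7 kJ/mol

ΔH = -330.7 kJ/mol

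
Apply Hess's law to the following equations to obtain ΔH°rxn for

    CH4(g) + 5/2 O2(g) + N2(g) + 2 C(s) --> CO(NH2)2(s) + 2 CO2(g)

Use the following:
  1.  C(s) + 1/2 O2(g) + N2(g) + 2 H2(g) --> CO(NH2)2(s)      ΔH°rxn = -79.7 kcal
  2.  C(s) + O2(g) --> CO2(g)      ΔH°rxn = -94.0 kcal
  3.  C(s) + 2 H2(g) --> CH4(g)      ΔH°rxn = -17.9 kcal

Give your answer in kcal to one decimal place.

eq. 1 as written (CO(NH2)2(s) already on the product side): -79.7 kcal
eq. 2 × 2 (scale by 2 for the 2 CO2(g)): (2)·(-94.0) = -188.0 kcal
eq. 3 reversed (CH4(g) must end up as a reactant): +17.9 kcal
ΔH°rxn = (1)·(-79.7) + (2)·(-94.0) + (-1)·(-17.9) = -249.8 kcal

ΔH°rxn = -249.8 kcal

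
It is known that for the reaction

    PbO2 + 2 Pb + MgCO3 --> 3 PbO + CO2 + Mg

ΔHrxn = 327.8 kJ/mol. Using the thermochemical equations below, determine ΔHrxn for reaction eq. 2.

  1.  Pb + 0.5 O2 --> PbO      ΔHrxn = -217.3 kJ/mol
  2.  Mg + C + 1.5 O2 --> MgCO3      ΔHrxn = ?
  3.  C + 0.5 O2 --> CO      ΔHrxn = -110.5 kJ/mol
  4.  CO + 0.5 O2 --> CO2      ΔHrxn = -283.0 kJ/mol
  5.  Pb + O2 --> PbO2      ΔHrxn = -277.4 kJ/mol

eq. 1 × 3 (×3 to match 3 PbO in the target): (3)·(-217.3) = -651.9 kJ/mol
eq. 2 reversed (reverse to put MgCO3 on the reactant side): contributes −x
eq. 3 as written: -110.5 kJ/mol
eq. 4 as written (CO2 already on the product side): -283.0 kJ/mol
eq. 5 reversed (PbO2 must end up as a reactant): +277.4 kJ/mol
+327.8 = (-651.9) + (-110.5) + (-283.0) + (+277.4) − x
x = (+327.8 − (-768.0)) / (-1) = -1095.8 kJ/mol

ΔHrxn = -1095.8 kJ/mol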